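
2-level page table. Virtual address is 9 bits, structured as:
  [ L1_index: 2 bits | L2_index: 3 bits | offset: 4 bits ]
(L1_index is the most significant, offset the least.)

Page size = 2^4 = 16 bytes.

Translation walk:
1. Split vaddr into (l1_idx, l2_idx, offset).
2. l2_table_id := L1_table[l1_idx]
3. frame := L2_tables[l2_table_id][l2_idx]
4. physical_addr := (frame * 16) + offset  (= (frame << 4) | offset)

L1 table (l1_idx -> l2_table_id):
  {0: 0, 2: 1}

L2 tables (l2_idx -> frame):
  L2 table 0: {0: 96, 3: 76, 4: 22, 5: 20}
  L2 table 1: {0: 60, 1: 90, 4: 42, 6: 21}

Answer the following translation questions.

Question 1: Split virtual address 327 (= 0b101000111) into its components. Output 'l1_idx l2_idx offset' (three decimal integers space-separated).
Answer: 2 4 7

Derivation:
vaddr = 327 = 0b101000111
  top 2 bits -> l1_idx = 2
  next 3 bits -> l2_idx = 4
  bottom 4 bits -> offset = 7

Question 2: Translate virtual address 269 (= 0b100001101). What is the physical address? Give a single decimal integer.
Answer: 973

Derivation:
vaddr = 269 = 0b100001101
Split: l1_idx=2, l2_idx=0, offset=13
L1[2] = 1
L2[1][0] = 60
paddr = 60 * 16 + 13 = 973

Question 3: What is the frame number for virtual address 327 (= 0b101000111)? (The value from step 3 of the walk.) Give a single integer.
Answer: 42

Derivation:
vaddr = 327: l1_idx=2, l2_idx=4
L1[2] = 1; L2[1][4] = 42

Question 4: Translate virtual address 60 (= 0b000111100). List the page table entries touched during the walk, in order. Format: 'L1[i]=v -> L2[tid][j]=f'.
vaddr = 60 = 0b000111100
Split: l1_idx=0, l2_idx=3, offset=12

Answer: L1[0]=0 -> L2[0][3]=76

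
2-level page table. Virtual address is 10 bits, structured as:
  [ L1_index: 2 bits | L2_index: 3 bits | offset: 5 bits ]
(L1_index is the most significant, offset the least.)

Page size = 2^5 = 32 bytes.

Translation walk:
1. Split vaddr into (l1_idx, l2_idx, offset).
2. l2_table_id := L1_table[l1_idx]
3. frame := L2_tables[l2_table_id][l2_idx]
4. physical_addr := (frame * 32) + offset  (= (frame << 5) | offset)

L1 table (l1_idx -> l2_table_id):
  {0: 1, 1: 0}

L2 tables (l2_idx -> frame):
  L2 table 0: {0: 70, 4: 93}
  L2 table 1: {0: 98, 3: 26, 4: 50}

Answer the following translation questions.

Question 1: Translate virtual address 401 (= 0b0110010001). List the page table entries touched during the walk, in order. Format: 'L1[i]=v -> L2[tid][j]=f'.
Answer: L1[1]=0 -> L2[0][4]=93

Derivation:
vaddr = 401 = 0b0110010001
Split: l1_idx=1, l2_idx=4, offset=17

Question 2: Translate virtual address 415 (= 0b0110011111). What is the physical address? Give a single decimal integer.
Answer: 3007

Derivation:
vaddr = 415 = 0b0110011111
Split: l1_idx=1, l2_idx=4, offset=31
L1[1] = 0
L2[0][4] = 93
paddr = 93 * 32 + 31 = 3007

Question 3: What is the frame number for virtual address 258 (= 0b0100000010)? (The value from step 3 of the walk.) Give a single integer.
Answer: 70

Derivation:
vaddr = 258: l1_idx=1, l2_idx=0
L1[1] = 0; L2[0][0] = 70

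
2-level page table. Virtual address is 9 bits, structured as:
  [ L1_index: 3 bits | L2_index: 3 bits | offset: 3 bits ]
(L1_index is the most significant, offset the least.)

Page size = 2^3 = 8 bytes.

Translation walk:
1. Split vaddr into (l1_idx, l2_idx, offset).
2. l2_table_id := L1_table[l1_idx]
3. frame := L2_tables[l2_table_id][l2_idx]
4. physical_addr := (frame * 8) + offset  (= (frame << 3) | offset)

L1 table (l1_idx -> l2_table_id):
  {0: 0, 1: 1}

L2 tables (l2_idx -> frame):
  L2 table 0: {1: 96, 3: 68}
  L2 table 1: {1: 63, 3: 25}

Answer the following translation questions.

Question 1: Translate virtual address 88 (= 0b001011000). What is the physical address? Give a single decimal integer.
Answer: 200

Derivation:
vaddr = 88 = 0b001011000
Split: l1_idx=1, l2_idx=3, offset=0
L1[1] = 1
L2[1][3] = 25
paddr = 25 * 8 + 0 = 200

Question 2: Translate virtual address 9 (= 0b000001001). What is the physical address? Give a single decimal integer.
Answer: 769

Derivation:
vaddr = 9 = 0b000001001
Split: l1_idx=0, l2_idx=1, offset=1
L1[0] = 0
L2[0][1] = 96
paddr = 96 * 8 + 1 = 769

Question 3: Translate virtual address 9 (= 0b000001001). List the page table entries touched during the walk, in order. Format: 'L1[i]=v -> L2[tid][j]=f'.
vaddr = 9 = 0b000001001
Split: l1_idx=0, l2_idx=1, offset=1

Answer: L1[0]=0 -> L2[0][1]=96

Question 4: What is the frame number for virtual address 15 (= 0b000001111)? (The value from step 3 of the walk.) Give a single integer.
Answer: 96

Derivation:
vaddr = 15: l1_idx=0, l2_idx=1
L1[0] = 0; L2[0][1] = 96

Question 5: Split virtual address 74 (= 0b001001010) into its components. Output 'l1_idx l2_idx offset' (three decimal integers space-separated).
vaddr = 74 = 0b001001010
  top 3 bits -> l1_idx = 1
  next 3 bits -> l2_idx = 1
  bottom 3 bits -> offset = 2

Answer: 1 1 2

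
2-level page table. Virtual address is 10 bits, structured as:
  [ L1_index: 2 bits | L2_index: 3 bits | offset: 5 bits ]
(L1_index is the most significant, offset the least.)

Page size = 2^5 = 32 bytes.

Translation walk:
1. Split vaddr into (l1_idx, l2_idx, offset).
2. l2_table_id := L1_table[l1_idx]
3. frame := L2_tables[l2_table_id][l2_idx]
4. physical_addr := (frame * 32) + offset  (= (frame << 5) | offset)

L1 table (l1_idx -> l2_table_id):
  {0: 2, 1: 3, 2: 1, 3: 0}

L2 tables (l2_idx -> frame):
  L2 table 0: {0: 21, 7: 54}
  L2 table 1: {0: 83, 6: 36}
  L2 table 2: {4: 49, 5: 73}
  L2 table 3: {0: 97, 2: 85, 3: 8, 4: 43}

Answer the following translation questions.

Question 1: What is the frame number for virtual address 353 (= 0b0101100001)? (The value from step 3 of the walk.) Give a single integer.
Answer: 8

Derivation:
vaddr = 353: l1_idx=1, l2_idx=3
L1[1] = 3; L2[3][3] = 8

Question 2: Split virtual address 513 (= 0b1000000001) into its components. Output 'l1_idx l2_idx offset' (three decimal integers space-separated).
Answer: 2 0 1

Derivation:
vaddr = 513 = 0b1000000001
  top 2 bits -> l1_idx = 2
  next 3 bits -> l2_idx = 0
  bottom 5 bits -> offset = 1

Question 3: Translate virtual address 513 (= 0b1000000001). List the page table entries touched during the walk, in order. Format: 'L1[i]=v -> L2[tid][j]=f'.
vaddr = 513 = 0b1000000001
Split: l1_idx=2, l2_idx=0, offset=1

Answer: L1[2]=1 -> L2[1][0]=83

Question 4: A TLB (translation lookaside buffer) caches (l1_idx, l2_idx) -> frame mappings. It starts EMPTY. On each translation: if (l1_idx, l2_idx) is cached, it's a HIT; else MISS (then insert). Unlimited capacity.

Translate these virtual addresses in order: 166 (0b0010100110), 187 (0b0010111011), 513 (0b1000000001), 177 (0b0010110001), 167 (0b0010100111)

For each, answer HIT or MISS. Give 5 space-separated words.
vaddr=166: (0,5) not in TLB -> MISS, insert
vaddr=187: (0,5) in TLB -> HIT
vaddr=513: (2,0) not in TLB -> MISS, insert
vaddr=177: (0,5) in TLB -> HIT
vaddr=167: (0,5) in TLB -> HIT

Answer: MISS HIT MISS HIT HIT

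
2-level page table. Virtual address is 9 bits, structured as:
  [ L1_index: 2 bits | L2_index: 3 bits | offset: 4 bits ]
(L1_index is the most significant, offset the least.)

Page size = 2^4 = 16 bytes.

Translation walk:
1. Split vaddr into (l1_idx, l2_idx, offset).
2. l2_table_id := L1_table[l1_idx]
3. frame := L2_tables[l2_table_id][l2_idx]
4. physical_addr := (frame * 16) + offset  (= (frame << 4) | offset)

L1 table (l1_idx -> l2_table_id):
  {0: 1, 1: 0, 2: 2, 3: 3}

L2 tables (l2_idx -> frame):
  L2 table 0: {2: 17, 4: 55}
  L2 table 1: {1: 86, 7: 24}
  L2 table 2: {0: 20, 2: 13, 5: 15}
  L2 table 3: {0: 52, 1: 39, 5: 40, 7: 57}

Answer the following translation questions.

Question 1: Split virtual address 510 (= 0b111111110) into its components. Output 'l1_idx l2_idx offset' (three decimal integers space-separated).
vaddr = 510 = 0b111111110
  top 2 bits -> l1_idx = 3
  next 3 bits -> l2_idx = 7
  bottom 4 bits -> offset = 14

Answer: 3 7 14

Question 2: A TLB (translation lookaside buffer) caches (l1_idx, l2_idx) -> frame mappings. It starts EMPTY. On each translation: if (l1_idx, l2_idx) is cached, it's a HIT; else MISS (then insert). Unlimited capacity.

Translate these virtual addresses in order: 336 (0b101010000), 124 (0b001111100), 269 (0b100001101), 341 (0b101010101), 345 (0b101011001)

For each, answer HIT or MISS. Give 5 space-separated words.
vaddr=336: (2,5) not in TLB -> MISS, insert
vaddr=124: (0,7) not in TLB -> MISS, insert
vaddr=269: (2,0) not in TLB -> MISS, insert
vaddr=341: (2,5) in TLB -> HIT
vaddr=345: (2,5) in TLB -> HIT

Answer: MISS MISS MISS HIT HIT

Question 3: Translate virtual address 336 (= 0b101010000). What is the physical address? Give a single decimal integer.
Answer: 240

Derivation:
vaddr = 336 = 0b101010000
Split: l1_idx=2, l2_idx=5, offset=0
L1[2] = 2
L2[2][5] = 15
paddr = 15 * 16 + 0 = 240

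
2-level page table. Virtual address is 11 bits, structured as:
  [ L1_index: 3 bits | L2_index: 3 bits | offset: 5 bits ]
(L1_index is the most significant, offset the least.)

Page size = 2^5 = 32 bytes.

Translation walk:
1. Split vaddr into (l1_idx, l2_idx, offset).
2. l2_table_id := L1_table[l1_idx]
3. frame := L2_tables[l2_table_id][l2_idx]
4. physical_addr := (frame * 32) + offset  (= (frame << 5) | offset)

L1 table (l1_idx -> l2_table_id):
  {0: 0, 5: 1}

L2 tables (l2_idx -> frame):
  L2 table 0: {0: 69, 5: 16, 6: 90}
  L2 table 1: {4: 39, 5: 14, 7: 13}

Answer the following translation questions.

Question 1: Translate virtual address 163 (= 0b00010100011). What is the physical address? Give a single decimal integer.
Answer: 515

Derivation:
vaddr = 163 = 0b00010100011
Split: l1_idx=0, l2_idx=5, offset=3
L1[0] = 0
L2[0][5] = 16
paddr = 16 * 32 + 3 = 515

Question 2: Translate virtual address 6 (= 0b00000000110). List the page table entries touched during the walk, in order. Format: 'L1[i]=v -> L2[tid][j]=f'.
Answer: L1[0]=0 -> L2[0][0]=69

Derivation:
vaddr = 6 = 0b00000000110
Split: l1_idx=0, l2_idx=0, offset=6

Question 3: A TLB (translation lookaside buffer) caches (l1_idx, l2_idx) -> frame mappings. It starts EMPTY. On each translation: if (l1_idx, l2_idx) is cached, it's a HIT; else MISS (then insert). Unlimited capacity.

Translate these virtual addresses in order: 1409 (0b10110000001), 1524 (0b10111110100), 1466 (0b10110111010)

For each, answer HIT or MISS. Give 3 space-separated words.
vaddr=1409: (5,4) not in TLB -> MISS, insert
vaddr=1524: (5,7) not in TLB -> MISS, insert
vaddr=1466: (5,5) not in TLB -> MISS, insert

Answer: MISS MISS MISS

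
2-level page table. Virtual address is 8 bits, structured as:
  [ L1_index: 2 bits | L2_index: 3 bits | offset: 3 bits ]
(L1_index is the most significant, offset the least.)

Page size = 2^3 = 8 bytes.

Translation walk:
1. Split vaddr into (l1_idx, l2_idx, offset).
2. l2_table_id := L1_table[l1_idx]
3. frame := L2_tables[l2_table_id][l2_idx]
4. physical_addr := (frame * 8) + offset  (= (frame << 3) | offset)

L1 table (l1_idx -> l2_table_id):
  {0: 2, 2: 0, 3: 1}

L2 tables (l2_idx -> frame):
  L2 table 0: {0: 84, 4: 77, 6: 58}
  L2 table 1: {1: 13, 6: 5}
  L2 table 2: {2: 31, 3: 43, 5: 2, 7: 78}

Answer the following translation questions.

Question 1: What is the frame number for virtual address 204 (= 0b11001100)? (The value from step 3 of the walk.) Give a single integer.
Answer: 13

Derivation:
vaddr = 204: l1_idx=3, l2_idx=1
L1[3] = 1; L2[1][1] = 13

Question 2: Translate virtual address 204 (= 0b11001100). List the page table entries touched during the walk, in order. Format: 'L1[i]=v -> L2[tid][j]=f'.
vaddr = 204 = 0b11001100
Split: l1_idx=3, l2_idx=1, offset=4

Answer: L1[3]=1 -> L2[1][1]=13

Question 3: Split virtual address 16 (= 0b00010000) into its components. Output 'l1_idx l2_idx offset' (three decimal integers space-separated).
vaddr = 16 = 0b00010000
  top 2 bits -> l1_idx = 0
  next 3 bits -> l2_idx = 2
  bottom 3 bits -> offset = 0

Answer: 0 2 0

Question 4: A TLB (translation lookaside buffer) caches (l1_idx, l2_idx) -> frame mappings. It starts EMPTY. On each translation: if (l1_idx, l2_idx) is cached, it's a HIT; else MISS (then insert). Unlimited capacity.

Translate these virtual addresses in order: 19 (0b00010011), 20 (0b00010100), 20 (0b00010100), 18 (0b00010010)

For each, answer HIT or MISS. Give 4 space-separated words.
Answer: MISS HIT HIT HIT

Derivation:
vaddr=19: (0,2) not in TLB -> MISS, insert
vaddr=20: (0,2) in TLB -> HIT
vaddr=20: (0,2) in TLB -> HIT
vaddr=18: (0,2) in TLB -> HIT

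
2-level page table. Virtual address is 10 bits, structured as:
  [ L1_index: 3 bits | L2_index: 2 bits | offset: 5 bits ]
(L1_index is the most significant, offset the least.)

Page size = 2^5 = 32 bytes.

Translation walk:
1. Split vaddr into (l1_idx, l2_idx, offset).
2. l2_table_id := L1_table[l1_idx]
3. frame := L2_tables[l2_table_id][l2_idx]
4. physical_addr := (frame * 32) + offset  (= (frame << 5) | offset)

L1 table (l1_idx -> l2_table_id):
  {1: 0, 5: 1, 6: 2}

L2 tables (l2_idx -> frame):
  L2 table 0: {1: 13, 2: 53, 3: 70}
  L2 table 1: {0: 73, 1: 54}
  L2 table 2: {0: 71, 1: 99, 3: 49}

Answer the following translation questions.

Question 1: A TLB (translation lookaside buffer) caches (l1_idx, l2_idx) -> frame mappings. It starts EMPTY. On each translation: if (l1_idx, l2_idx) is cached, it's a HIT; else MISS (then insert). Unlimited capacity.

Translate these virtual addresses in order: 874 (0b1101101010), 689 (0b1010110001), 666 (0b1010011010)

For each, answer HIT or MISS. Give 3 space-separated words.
Answer: MISS MISS MISS

Derivation:
vaddr=874: (6,3) not in TLB -> MISS, insert
vaddr=689: (5,1) not in TLB -> MISS, insert
vaddr=666: (5,0) not in TLB -> MISS, insert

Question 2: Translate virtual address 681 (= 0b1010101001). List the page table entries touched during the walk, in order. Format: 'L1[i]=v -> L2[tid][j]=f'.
vaddr = 681 = 0b1010101001
Split: l1_idx=5, l2_idx=1, offset=9

Answer: L1[5]=1 -> L2[1][1]=54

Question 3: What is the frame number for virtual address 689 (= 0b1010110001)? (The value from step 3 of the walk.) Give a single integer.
Answer: 54

Derivation:
vaddr = 689: l1_idx=5, l2_idx=1
L1[5] = 1; L2[1][1] = 54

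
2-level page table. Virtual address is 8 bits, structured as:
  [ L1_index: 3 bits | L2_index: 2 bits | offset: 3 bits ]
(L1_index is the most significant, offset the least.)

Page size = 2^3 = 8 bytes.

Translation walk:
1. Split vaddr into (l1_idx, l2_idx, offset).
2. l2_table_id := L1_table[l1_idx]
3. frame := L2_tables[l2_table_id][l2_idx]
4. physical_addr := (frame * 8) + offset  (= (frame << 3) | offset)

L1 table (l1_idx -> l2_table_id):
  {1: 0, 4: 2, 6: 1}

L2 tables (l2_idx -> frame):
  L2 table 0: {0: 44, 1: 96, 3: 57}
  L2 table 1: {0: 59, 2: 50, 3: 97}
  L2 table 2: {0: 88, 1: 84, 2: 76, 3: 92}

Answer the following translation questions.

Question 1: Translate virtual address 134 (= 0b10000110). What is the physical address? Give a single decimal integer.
Answer: 710

Derivation:
vaddr = 134 = 0b10000110
Split: l1_idx=4, l2_idx=0, offset=6
L1[4] = 2
L2[2][0] = 88
paddr = 88 * 8 + 6 = 710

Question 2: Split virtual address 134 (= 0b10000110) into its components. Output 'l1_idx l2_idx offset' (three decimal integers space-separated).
vaddr = 134 = 0b10000110
  top 3 bits -> l1_idx = 4
  next 2 bits -> l2_idx = 0
  bottom 3 bits -> offset = 6

Answer: 4 0 6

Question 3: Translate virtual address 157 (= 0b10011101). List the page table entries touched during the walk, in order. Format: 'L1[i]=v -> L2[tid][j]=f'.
vaddr = 157 = 0b10011101
Split: l1_idx=4, l2_idx=3, offset=5

Answer: L1[4]=2 -> L2[2][3]=92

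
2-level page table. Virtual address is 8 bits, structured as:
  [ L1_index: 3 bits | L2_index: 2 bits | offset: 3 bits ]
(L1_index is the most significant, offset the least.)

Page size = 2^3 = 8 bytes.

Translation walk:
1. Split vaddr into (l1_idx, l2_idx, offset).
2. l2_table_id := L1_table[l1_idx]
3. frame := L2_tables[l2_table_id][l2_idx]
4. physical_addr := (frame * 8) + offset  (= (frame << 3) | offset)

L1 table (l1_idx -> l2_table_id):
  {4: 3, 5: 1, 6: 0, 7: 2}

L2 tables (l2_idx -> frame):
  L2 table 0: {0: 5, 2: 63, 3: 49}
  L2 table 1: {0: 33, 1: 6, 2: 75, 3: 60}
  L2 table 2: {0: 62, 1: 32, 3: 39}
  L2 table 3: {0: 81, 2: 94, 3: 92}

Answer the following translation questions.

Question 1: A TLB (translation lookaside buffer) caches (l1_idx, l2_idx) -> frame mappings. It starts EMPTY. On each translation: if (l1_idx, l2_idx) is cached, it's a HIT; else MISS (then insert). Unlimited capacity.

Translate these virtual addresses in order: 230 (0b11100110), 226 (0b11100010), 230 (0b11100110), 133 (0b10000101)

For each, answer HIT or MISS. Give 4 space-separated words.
Answer: MISS HIT HIT MISS

Derivation:
vaddr=230: (7,0) not in TLB -> MISS, insert
vaddr=226: (7,0) in TLB -> HIT
vaddr=230: (7,0) in TLB -> HIT
vaddr=133: (4,0) not in TLB -> MISS, insert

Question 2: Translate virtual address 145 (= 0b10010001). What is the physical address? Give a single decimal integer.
Answer: 753

Derivation:
vaddr = 145 = 0b10010001
Split: l1_idx=4, l2_idx=2, offset=1
L1[4] = 3
L2[3][2] = 94
paddr = 94 * 8 + 1 = 753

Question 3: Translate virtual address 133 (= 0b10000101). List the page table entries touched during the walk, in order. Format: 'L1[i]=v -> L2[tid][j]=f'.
Answer: L1[4]=3 -> L2[3][0]=81

Derivation:
vaddr = 133 = 0b10000101
Split: l1_idx=4, l2_idx=0, offset=5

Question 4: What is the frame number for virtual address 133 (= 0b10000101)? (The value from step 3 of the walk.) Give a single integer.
Answer: 81

Derivation:
vaddr = 133: l1_idx=4, l2_idx=0
L1[4] = 3; L2[3][0] = 81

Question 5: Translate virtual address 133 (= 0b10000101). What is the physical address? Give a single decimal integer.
vaddr = 133 = 0b10000101
Split: l1_idx=4, l2_idx=0, offset=5
L1[4] = 3
L2[3][0] = 81
paddr = 81 * 8 + 5 = 653

Answer: 653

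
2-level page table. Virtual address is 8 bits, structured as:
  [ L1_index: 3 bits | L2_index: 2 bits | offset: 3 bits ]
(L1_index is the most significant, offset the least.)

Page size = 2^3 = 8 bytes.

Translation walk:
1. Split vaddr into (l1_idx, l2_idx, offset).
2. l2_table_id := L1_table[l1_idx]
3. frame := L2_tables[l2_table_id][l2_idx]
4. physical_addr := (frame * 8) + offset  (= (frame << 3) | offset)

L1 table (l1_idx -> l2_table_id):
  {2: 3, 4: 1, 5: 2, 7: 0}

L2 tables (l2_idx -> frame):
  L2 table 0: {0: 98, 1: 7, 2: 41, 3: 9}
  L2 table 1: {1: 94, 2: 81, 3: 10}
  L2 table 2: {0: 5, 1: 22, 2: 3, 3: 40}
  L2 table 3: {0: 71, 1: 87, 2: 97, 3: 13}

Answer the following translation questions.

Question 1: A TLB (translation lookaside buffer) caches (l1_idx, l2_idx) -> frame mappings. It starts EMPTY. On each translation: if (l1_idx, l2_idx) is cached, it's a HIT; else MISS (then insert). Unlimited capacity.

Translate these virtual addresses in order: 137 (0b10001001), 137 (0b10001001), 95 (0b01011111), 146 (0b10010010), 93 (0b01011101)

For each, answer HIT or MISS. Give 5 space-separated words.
Answer: MISS HIT MISS MISS HIT

Derivation:
vaddr=137: (4,1) not in TLB -> MISS, insert
vaddr=137: (4,1) in TLB -> HIT
vaddr=95: (2,3) not in TLB -> MISS, insert
vaddr=146: (4,2) not in TLB -> MISS, insert
vaddr=93: (2,3) in TLB -> HIT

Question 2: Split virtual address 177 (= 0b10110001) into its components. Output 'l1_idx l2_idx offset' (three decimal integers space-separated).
Answer: 5 2 1

Derivation:
vaddr = 177 = 0b10110001
  top 3 bits -> l1_idx = 5
  next 2 bits -> l2_idx = 2
  bottom 3 bits -> offset = 1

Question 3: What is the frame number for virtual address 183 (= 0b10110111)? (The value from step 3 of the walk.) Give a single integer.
vaddr = 183: l1_idx=5, l2_idx=2
L1[5] = 2; L2[2][2] = 3

Answer: 3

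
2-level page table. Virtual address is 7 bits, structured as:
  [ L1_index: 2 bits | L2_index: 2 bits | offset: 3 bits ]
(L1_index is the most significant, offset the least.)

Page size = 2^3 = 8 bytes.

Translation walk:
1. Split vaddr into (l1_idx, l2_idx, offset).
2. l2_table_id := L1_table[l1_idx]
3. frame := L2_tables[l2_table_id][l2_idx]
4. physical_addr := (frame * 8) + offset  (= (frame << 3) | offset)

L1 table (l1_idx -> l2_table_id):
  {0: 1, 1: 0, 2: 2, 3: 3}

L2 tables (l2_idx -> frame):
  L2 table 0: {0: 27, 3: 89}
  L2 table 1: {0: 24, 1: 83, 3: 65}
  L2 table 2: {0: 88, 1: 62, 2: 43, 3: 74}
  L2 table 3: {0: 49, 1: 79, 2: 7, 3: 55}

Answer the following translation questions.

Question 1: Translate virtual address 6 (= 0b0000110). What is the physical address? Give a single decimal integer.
Answer: 198

Derivation:
vaddr = 6 = 0b0000110
Split: l1_idx=0, l2_idx=0, offset=6
L1[0] = 1
L2[1][0] = 24
paddr = 24 * 8 + 6 = 198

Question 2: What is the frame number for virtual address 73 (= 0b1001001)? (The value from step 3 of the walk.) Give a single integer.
vaddr = 73: l1_idx=2, l2_idx=1
L1[2] = 2; L2[2][1] = 62

Answer: 62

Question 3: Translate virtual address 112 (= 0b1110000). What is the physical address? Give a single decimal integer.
Answer: 56

Derivation:
vaddr = 112 = 0b1110000
Split: l1_idx=3, l2_idx=2, offset=0
L1[3] = 3
L2[3][2] = 7
paddr = 7 * 8 + 0 = 56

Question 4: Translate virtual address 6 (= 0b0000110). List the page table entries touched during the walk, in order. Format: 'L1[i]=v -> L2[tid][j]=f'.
vaddr = 6 = 0b0000110
Split: l1_idx=0, l2_idx=0, offset=6

Answer: L1[0]=1 -> L2[1][0]=24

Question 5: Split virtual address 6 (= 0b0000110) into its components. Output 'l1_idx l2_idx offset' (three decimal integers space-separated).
vaddr = 6 = 0b0000110
  top 2 bits -> l1_idx = 0
  next 2 bits -> l2_idx = 0
  bottom 3 bits -> offset = 6

Answer: 0 0 6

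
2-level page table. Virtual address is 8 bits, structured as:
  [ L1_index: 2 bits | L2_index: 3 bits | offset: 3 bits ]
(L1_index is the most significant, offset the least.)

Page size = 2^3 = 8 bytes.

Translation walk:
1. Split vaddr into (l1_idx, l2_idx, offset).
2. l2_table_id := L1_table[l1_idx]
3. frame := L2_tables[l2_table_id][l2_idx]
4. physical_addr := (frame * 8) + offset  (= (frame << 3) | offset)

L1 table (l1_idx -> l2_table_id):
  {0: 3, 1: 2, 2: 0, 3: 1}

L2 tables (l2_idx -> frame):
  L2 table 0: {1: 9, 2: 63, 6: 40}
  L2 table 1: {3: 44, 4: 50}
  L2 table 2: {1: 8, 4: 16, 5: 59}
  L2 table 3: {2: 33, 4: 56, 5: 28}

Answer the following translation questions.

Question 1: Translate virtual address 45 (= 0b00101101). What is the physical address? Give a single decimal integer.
Answer: 229

Derivation:
vaddr = 45 = 0b00101101
Split: l1_idx=0, l2_idx=5, offset=5
L1[0] = 3
L2[3][5] = 28
paddr = 28 * 8 + 5 = 229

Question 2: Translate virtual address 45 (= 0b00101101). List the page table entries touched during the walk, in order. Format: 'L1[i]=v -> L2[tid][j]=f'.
Answer: L1[0]=3 -> L2[3][5]=28

Derivation:
vaddr = 45 = 0b00101101
Split: l1_idx=0, l2_idx=5, offset=5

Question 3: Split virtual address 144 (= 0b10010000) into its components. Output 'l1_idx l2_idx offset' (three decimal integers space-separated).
Answer: 2 2 0

Derivation:
vaddr = 144 = 0b10010000
  top 2 bits -> l1_idx = 2
  next 3 bits -> l2_idx = 2
  bottom 3 bits -> offset = 0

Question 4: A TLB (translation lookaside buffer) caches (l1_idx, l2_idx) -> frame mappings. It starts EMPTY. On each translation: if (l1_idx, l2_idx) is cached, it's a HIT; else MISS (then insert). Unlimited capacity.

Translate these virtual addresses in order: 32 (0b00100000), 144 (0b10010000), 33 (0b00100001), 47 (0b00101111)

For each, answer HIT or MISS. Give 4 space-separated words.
Answer: MISS MISS HIT MISS

Derivation:
vaddr=32: (0,4) not in TLB -> MISS, insert
vaddr=144: (2,2) not in TLB -> MISS, insert
vaddr=33: (0,4) in TLB -> HIT
vaddr=47: (0,5) not in TLB -> MISS, insert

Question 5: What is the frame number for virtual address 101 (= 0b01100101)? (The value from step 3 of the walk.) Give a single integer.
vaddr = 101: l1_idx=1, l2_idx=4
L1[1] = 2; L2[2][4] = 16

Answer: 16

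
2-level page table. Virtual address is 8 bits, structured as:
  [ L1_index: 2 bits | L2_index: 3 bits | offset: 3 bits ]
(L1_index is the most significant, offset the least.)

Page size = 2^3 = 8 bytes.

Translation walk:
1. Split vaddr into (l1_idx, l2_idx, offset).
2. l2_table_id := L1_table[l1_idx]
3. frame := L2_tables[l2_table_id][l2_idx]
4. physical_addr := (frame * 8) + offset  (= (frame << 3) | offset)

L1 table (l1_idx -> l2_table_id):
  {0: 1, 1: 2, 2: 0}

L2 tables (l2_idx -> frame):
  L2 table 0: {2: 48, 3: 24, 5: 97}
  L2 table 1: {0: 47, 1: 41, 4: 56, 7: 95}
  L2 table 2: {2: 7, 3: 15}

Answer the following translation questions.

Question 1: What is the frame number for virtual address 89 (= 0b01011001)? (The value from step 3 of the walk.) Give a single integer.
Answer: 15

Derivation:
vaddr = 89: l1_idx=1, l2_idx=3
L1[1] = 2; L2[2][3] = 15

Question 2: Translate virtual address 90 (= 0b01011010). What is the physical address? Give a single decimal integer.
vaddr = 90 = 0b01011010
Split: l1_idx=1, l2_idx=3, offset=2
L1[1] = 2
L2[2][3] = 15
paddr = 15 * 8 + 2 = 122

Answer: 122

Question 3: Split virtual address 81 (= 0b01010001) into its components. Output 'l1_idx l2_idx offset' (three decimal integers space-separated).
Answer: 1 2 1

Derivation:
vaddr = 81 = 0b01010001
  top 2 bits -> l1_idx = 1
  next 3 bits -> l2_idx = 2
  bottom 3 bits -> offset = 1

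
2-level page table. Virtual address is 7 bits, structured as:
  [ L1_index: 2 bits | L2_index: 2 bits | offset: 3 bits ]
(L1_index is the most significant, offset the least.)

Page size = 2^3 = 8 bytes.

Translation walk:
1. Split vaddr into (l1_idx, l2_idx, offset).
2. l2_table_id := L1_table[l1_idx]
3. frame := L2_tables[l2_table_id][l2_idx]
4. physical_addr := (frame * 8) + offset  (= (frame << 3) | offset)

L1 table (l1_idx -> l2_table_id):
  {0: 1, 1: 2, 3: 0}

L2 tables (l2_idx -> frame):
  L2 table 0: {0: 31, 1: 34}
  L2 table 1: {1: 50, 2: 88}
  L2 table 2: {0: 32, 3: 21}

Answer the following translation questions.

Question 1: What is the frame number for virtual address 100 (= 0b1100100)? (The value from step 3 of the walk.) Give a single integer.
vaddr = 100: l1_idx=3, l2_idx=0
L1[3] = 0; L2[0][0] = 31

Answer: 31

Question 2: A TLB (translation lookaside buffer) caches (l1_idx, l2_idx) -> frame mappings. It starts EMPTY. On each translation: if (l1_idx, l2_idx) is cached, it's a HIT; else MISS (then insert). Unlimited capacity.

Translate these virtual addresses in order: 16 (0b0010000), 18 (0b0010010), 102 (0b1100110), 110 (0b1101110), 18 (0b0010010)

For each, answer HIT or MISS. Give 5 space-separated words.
Answer: MISS HIT MISS MISS HIT

Derivation:
vaddr=16: (0,2) not in TLB -> MISS, insert
vaddr=18: (0,2) in TLB -> HIT
vaddr=102: (3,0) not in TLB -> MISS, insert
vaddr=110: (3,1) not in TLB -> MISS, insert
vaddr=18: (0,2) in TLB -> HIT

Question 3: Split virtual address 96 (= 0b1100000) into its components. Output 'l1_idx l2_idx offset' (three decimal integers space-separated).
Answer: 3 0 0

Derivation:
vaddr = 96 = 0b1100000
  top 2 bits -> l1_idx = 3
  next 2 bits -> l2_idx = 0
  bottom 3 bits -> offset = 0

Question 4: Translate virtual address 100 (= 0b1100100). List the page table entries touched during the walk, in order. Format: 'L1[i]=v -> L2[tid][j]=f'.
vaddr = 100 = 0b1100100
Split: l1_idx=3, l2_idx=0, offset=4

Answer: L1[3]=0 -> L2[0][0]=31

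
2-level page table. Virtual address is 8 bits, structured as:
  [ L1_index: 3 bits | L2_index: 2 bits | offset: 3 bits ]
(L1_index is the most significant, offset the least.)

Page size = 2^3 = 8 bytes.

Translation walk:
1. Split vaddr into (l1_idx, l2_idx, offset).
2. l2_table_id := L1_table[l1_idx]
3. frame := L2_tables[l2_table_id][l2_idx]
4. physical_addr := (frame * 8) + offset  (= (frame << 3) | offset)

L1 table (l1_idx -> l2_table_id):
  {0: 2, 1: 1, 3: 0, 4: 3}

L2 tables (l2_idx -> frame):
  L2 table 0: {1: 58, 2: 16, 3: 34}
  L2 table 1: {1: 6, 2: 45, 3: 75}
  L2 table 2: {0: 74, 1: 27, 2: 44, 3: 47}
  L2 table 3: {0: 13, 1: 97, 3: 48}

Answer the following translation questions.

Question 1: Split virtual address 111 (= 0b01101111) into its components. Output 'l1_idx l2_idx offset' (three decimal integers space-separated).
vaddr = 111 = 0b01101111
  top 3 bits -> l1_idx = 3
  next 2 bits -> l2_idx = 1
  bottom 3 bits -> offset = 7

Answer: 3 1 7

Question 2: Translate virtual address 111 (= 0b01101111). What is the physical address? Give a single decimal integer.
Answer: 471

Derivation:
vaddr = 111 = 0b01101111
Split: l1_idx=3, l2_idx=1, offset=7
L1[3] = 0
L2[0][1] = 58
paddr = 58 * 8 + 7 = 471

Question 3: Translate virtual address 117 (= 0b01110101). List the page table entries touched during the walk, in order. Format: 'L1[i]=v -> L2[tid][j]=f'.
vaddr = 117 = 0b01110101
Split: l1_idx=3, l2_idx=2, offset=5

Answer: L1[3]=0 -> L2[0][2]=16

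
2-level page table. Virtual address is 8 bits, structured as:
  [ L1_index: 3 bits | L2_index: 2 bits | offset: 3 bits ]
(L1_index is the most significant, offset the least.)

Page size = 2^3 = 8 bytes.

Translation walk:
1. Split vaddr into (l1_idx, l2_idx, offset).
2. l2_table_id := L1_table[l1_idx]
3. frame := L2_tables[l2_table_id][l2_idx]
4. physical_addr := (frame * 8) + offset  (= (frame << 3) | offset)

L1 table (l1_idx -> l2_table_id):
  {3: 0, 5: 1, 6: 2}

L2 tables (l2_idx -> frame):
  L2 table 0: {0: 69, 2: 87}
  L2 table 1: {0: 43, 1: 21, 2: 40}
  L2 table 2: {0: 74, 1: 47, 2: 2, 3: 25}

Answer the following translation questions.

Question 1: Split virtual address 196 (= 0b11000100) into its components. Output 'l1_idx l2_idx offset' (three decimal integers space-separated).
vaddr = 196 = 0b11000100
  top 3 bits -> l1_idx = 6
  next 2 bits -> l2_idx = 0
  bottom 3 bits -> offset = 4

Answer: 6 0 4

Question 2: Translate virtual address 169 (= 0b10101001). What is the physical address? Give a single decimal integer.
Answer: 169

Derivation:
vaddr = 169 = 0b10101001
Split: l1_idx=5, l2_idx=1, offset=1
L1[5] = 1
L2[1][1] = 21
paddr = 21 * 8 + 1 = 169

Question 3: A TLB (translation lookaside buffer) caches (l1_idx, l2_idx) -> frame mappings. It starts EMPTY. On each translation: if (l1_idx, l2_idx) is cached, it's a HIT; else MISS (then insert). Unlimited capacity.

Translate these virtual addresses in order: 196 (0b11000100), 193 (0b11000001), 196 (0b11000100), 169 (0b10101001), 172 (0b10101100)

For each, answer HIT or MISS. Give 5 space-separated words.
vaddr=196: (6,0) not in TLB -> MISS, insert
vaddr=193: (6,0) in TLB -> HIT
vaddr=196: (6,0) in TLB -> HIT
vaddr=169: (5,1) not in TLB -> MISS, insert
vaddr=172: (5,1) in TLB -> HIT

Answer: MISS HIT HIT MISS HIT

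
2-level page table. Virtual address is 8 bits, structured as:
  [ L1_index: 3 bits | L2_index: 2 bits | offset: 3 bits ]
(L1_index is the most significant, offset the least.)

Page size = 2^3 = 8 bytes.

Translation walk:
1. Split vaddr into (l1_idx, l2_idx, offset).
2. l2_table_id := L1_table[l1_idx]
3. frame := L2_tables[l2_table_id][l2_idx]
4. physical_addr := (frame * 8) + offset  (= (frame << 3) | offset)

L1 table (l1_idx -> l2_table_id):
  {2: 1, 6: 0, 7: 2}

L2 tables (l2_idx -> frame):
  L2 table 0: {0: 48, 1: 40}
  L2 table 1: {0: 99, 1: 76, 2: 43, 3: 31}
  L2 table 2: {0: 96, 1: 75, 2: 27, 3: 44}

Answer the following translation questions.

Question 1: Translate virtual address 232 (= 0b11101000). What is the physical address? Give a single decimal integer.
Answer: 600

Derivation:
vaddr = 232 = 0b11101000
Split: l1_idx=7, l2_idx=1, offset=0
L1[7] = 2
L2[2][1] = 75
paddr = 75 * 8 + 0 = 600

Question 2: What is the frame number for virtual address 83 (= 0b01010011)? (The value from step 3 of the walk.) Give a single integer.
vaddr = 83: l1_idx=2, l2_idx=2
L1[2] = 1; L2[1][2] = 43

Answer: 43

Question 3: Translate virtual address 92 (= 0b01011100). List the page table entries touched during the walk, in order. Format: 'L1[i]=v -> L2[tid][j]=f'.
Answer: L1[2]=1 -> L2[1][3]=31

Derivation:
vaddr = 92 = 0b01011100
Split: l1_idx=2, l2_idx=3, offset=4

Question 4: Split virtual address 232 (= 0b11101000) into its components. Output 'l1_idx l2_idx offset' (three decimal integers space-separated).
Answer: 7 1 0

Derivation:
vaddr = 232 = 0b11101000
  top 3 bits -> l1_idx = 7
  next 2 bits -> l2_idx = 1
  bottom 3 bits -> offset = 0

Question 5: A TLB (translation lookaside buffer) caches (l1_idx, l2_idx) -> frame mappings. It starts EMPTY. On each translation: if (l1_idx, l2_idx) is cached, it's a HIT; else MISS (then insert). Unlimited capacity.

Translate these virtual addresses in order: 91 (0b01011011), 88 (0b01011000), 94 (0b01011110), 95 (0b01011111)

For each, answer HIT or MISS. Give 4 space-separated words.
Answer: MISS HIT HIT HIT

Derivation:
vaddr=91: (2,3) not in TLB -> MISS, insert
vaddr=88: (2,3) in TLB -> HIT
vaddr=94: (2,3) in TLB -> HIT
vaddr=95: (2,3) in TLB -> HIT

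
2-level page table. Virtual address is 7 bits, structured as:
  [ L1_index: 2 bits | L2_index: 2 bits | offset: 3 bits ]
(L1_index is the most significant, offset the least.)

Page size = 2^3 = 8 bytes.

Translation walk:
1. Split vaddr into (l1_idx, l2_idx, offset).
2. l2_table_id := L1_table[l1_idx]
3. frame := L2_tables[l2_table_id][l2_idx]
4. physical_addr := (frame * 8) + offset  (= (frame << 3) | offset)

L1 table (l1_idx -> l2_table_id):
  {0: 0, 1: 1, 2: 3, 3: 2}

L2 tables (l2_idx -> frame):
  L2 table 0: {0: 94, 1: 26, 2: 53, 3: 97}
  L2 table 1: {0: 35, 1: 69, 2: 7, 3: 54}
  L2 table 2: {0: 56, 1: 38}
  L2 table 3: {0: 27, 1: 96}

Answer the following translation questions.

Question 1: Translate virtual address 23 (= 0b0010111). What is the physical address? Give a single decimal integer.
Answer: 431

Derivation:
vaddr = 23 = 0b0010111
Split: l1_idx=0, l2_idx=2, offset=7
L1[0] = 0
L2[0][2] = 53
paddr = 53 * 8 + 7 = 431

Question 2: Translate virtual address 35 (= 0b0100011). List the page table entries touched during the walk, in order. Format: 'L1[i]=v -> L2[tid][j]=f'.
Answer: L1[1]=1 -> L2[1][0]=35

Derivation:
vaddr = 35 = 0b0100011
Split: l1_idx=1, l2_idx=0, offset=3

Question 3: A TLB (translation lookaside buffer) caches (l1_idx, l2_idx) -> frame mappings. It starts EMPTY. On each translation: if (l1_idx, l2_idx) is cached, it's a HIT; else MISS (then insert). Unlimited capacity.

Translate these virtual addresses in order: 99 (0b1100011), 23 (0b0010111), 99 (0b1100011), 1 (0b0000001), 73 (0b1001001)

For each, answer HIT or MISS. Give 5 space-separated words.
Answer: MISS MISS HIT MISS MISS

Derivation:
vaddr=99: (3,0) not in TLB -> MISS, insert
vaddr=23: (0,2) not in TLB -> MISS, insert
vaddr=99: (3,0) in TLB -> HIT
vaddr=1: (0,0) not in TLB -> MISS, insert
vaddr=73: (2,1) not in TLB -> MISS, insert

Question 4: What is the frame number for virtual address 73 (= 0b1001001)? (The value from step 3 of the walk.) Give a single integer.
vaddr = 73: l1_idx=2, l2_idx=1
L1[2] = 3; L2[3][1] = 96

Answer: 96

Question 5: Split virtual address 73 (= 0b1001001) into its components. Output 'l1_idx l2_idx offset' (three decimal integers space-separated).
Answer: 2 1 1

Derivation:
vaddr = 73 = 0b1001001
  top 2 bits -> l1_idx = 2
  next 2 bits -> l2_idx = 1
  bottom 3 bits -> offset = 1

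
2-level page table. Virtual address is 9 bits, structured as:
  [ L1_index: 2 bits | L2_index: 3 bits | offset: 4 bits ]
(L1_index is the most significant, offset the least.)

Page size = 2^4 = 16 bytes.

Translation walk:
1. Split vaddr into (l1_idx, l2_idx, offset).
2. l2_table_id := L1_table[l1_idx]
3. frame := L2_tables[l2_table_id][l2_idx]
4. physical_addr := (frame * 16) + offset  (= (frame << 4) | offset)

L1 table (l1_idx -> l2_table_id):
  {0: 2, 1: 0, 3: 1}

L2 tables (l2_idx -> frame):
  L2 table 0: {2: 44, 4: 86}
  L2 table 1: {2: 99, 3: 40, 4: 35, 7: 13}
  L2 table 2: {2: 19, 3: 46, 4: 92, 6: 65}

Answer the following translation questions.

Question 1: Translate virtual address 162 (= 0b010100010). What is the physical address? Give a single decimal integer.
vaddr = 162 = 0b010100010
Split: l1_idx=1, l2_idx=2, offset=2
L1[1] = 0
L2[0][2] = 44
paddr = 44 * 16 + 2 = 706

Answer: 706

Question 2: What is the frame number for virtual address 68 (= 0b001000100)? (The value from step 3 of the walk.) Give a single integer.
Answer: 92

Derivation:
vaddr = 68: l1_idx=0, l2_idx=4
L1[0] = 2; L2[2][4] = 92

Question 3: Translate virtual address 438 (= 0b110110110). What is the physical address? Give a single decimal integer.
vaddr = 438 = 0b110110110
Split: l1_idx=3, l2_idx=3, offset=6
L1[3] = 1
L2[1][3] = 40
paddr = 40 * 16 + 6 = 646

Answer: 646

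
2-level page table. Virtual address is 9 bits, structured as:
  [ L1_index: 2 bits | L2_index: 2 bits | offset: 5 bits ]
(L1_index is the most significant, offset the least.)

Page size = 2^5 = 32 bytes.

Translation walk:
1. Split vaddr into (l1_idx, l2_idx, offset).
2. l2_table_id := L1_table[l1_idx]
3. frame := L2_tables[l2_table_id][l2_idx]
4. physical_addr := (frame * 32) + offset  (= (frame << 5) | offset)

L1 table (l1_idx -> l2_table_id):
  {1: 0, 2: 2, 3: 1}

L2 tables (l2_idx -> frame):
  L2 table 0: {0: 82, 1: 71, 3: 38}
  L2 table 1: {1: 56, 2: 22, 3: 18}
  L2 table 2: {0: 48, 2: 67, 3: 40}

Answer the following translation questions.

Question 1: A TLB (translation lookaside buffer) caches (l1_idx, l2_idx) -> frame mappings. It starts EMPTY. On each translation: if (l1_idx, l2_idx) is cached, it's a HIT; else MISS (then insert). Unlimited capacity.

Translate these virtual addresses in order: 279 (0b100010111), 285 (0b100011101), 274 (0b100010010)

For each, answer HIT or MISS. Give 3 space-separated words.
Answer: MISS HIT HIT

Derivation:
vaddr=279: (2,0) not in TLB -> MISS, insert
vaddr=285: (2,0) in TLB -> HIT
vaddr=274: (2,0) in TLB -> HIT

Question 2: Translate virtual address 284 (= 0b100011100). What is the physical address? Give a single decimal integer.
Answer: 1564

Derivation:
vaddr = 284 = 0b100011100
Split: l1_idx=2, l2_idx=0, offset=28
L1[2] = 2
L2[2][0] = 48
paddr = 48 * 32 + 28 = 1564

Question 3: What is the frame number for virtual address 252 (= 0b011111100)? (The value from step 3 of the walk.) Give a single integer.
Answer: 38

Derivation:
vaddr = 252: l1_idx=1, l2_idx=3
L1[1] = 0; L2[0][3] = 38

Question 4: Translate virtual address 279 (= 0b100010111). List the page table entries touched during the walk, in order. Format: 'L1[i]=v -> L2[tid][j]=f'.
vaddr = 279 = 0b100010111
Split: l1_idx=2, l2_idx=0, offset=23

Answer: L1[2]=2 -> L2[2][0]=48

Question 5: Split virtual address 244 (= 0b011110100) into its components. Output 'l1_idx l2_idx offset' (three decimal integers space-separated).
Answer: 1 3 20

Derivation:
vaddr = 244 = 0b011110100
  top 2 bits -> l1_idx = 1
  next 2 bits -> l2_idx = 3
  bottom 5 bits -> offset = 20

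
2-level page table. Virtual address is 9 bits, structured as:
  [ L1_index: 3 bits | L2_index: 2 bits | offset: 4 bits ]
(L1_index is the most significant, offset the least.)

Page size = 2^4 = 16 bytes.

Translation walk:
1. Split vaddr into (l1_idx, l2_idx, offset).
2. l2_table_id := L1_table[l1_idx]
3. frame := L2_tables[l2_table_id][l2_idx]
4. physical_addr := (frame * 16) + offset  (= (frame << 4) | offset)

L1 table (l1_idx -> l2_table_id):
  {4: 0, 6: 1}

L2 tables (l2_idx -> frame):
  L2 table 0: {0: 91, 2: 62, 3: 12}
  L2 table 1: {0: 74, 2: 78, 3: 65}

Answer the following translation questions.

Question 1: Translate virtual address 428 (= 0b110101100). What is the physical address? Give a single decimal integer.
Answer: 1260

Derivation:
vaddr = 428 = 0b110101100
Split: l1_idx=6, l2_idx=2, offset=12
L1[6] = 1
L2[1][2] = 78
paddr = 78 * 16 + 12 = 1260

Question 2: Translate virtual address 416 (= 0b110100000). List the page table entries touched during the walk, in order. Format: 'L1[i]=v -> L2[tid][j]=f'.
Answer: L1[6]=1 -> L2[1][2]=78

Derivation:
vaddr = 416 = 0b110100000
Split: l1_idx=6, l2_idx=2, offset=0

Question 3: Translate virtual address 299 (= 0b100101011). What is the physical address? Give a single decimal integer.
vaddr = 299 = 0b100101011
Split: l1_idx=4, l2_idx=2, offset=11
L1[4] = 0
L2[0][2] = 62
paddr = 62 * 16 + 11 = 1003

Answer: 1003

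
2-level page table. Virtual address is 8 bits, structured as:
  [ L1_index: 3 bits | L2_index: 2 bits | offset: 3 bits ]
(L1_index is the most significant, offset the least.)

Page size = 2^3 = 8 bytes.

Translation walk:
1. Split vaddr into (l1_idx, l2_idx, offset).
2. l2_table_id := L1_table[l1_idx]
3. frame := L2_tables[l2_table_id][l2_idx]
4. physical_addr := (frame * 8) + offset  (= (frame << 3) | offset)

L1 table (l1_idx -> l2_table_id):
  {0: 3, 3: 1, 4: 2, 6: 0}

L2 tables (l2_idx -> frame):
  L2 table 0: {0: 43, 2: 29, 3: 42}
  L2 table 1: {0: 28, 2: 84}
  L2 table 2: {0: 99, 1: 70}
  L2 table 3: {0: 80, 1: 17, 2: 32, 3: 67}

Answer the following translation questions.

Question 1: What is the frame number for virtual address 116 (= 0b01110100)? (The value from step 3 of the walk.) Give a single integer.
Answer: 84

Derivation:
vaddr = 116: l1_idx=3, l2_idx=2
L1[3] = 1; L2[1][2] = 84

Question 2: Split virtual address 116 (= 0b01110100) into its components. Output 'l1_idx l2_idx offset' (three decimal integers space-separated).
Answer: 3 2 4

Derivation:
vaddr = 116 = 0b01110100
  top 3 bits -> l1_idx = 3
  next 2 bits -> l2_idx = 2
  bottom 3 bits -> offset = 4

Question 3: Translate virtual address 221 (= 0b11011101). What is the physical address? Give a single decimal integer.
Answer: 341

Derivation:
vaddr = 221 = 0b11011101
Split: l1_idx=6, l2_idx=3, offset=5
L1[6] = 0
L2[0][3] = 42
paddr = 42 * 8 + 5 = 341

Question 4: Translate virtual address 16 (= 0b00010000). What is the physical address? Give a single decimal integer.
vaddr = 16 = 0b00010000
Split: l1_idx=0, l2_idx=2, offset=0
L1[0] = 3
L2[3][2] = 32
paddr = 32 * 8 + 0 = 256

Answer: 256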